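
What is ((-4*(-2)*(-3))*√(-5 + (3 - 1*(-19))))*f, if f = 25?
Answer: -600*√17 ≈ -2473.9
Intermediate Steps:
((-4*(-2)*(-3))*√(-5 + (3 - 1*(-19))))*f = ((-4*(-2)*(-3))*√(-5 + (3 - 1*(-19))))*25 = ((8*(-3))*√(-5 + (3 + 19)))*25 = -24*√(-5 + 22)*25 = -24*√17*25 = -600*√17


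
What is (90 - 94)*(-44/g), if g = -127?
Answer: -176/127 ≈ -1.3858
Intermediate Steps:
(90 - 94)*(-44/g) = (90 - 94)*(-44/(-127)) = -(-176)*(-1)/127 = -4*44/127 = -176/127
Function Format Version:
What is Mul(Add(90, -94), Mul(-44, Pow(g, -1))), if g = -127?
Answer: Rational(-176, 127) ≈ -1.3858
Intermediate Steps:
Mul(Add(90, -94), Mul(-44, Pow(g, -1))) = Mul(Add(90, -94), Mul(-44, Pow(-127, -1))) = Mul(-4, Mul(-44, Rational(-1, 127))) = Mul(-4, Rational(44, 127)) = Rational(-176, 127)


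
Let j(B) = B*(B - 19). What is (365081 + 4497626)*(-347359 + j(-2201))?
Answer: 22071151156727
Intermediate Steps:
j(B) = B*(-19 + B)
(365081 + 4497626)*(-347359 + j(-2201)) = (365081 + 4497626)*(-347359 - 2201*(-19 - 2201)) = 4862707*(-347359 - 2201*(-2220)) = 4862707*(-347359 + 4886220) = 4862707*4538861 = 22071151156727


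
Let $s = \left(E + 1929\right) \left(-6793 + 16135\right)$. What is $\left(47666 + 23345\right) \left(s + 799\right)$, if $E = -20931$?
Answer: $-12605580509735$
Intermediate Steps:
$s = -177516684$ ($s = \left(-20931 + 1929\right) \left(-6793 + 16135\right) = \left(-19002\right) 9342 = -177516684$)
$\left(47666 + 23345\right) \left(s + 799\right) = \left(47666 + 23345\right) \left(-177516684 + 799\right) = 71011 \left(-177515885\right) = -12605580509735$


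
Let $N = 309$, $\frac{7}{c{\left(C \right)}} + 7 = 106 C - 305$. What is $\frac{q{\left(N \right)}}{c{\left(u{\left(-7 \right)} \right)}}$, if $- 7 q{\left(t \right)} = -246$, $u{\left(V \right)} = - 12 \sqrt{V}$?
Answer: $- \frac{76752}{49} - \frac{312912 i \sqrt{7}}{49} \approx -1566.4 - 16896.0 i$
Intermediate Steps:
$c{\left(C \right)} = \frac{7}{-312 + 106 C}$ ($c{\left(C \right)} = \frac{7}{-7 + \left(106 C - 305\right)} = \frac{7}{-7 + \left(-305 + 106 C\right)} = \frac{7}{-312 + 106 C}$)
$q{\left(t \right)} = \frac{246}{7}$ ($q{\left(t \right)} = \left(- \frac{1}{7}\right) \left(-246\right) = \frac{246}{7}$)
$\frac{q{\left(N \right)}}{c{\left(u{\left(-7 \right)} \right)}} = \frac{246}{7 \frac{7}{2 \left(-156 + 53 \left(- 12 \sqrt{-7}\right)\right)}} = \frac{246}{7 \frac{7}{2 \left(-156 + 53 \left(- 12 i \sqrt{7}\right)\right)}} = \frac{246}{7 \frac{7}{2 \left(-156 - 636 i \sqrt{7}\right)}} = \frac{246 \left(- \frac{312}{7} - \frac{1272 i \sqrt{7}}{7}\right)}{7} = - \frac{76752}{49} - \frac{312912 i \sqrt{7}}{49}$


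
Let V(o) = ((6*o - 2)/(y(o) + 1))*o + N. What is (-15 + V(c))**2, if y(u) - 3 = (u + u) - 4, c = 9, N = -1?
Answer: 100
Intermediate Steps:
y(u) = -1 + 2*u (y(u) = 3 + ((u + u) - 4) = 3 + (2*u - 4) = 3 + (-4 + 2*u) = -1 + 2*u)
V(o) = -2 + 3*o (V(o) = ((6*o - 2)/((-1 + 2*o) + 1))*o - 1 = ((-2 + 6*o)/((2*o)))*o - 1 = ((-2 + 6*o)*(1/(2*o)))*o - 1 = ((-2 + 6*o)/(2*o))*o - 1 = (-1 + 3*o) - 1 = -2 + 3*o)
(-15 + V(c))**2 = (-15 + (-2 + 3*9))**2 = (-15 + (-2 + 27))**2 = (-15 + 25)**2 = 10**2 = 100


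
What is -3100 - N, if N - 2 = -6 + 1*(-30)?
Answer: -3066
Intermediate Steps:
N = -34 (N = 2 + (-6 + 1*(-30)) = 2 + (-6 - 30) = 2 - 36 = -34)
-3100 - N = -3100 - 1*(-34) = -3100 + 34 = -3066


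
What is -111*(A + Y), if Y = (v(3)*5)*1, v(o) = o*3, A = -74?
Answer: 3219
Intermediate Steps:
v(o) = 3*o
Y = 45 (Y = ((3*3)*5)*1 = (9*5)*1 = 45*1 = 45)
-111*(A + Y) = -111*(-74 + 45) = -111*(-29) = 3219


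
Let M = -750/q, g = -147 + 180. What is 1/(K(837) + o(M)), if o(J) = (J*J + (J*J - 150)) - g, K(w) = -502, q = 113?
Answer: -12769/7621765 ≈ -0.0016753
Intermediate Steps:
g = 33
M = -750/113 ≈ -6.6372
o(J) = -183 + 2*J**2 (o(J) = (J*J + (J*J - 150)) - 1*33 = (J**2 + (J**2 - 150)) - 33 = (J**2 + (-150 + J**2)) - 33 = (-150 + 2*J**2) - 33 = -183 + 2*J**2)
1/(K(837) + o(M)) = 1/(-502 + (-183 + 2*(-750/113)**2)) = 1/(-502 + (-183 + 2*(562500/12769))) = 1/(-502 + (-183 + 1125000/12769)) = 1/(-502 - 1211727/12769) = 1/(-7621765/12769) = -12769/7621765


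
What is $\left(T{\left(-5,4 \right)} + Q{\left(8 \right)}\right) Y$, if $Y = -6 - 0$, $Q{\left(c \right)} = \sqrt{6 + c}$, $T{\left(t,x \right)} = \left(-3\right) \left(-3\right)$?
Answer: $-54 - 6 \sqrt{14} \approx -76.45$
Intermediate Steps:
$T{\left(t,x \right)} = 9$
$Y = -6$ ($Y = -6 + 0 = -6$)
$\left(T{\left(-5,4 \right)} + Q{\left(8 \right)}\right) Y = \left(9 + \sqrt{6 + 8}\right) \left(-6\right) = \left(9 + \sqrt{14}\right) \left(-6\right) = -54 - 6 \sqrt{14}$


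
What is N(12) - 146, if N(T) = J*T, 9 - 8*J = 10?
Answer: -295/2 ≈ -147.50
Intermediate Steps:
J = -⅛ (J = 9/8 - ⅛*10 = 9/8 - 5/4 = -⅛ ≈ -0.12500)
N(T) = -T/8
N(12) - 146 = -⅛*12 - 146 = -3/2 - 146 = -295/2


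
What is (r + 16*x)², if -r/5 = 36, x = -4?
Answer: 59536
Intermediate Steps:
r = -180 (r = -5*36 = -180)
(r + 16*x)² = (-180 + 16*(-4))² = (-180 - 64)² = (-244)² = 59536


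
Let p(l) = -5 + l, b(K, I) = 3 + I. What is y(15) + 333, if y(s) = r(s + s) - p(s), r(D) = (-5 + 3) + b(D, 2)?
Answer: 326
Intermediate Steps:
r(D) = 3 (r(D) = (-5 + 3) + (3 + 2) = -2 + 5 = 3)
y(s) = 8 - s (y(s) = 3 - (-5 + s) = 3 + (5 - s) = 8 - s)
y(15) + 333 = (8 - 1*15) + 333 = (8 - 15) + 333 = -7 + 333 = 326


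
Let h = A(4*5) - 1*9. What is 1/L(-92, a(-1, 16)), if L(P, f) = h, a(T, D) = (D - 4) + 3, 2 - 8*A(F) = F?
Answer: -4/45 ≈ -0.088889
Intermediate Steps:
A(F) = ¼ - F/8
a(T, D) = -1 + D (a(T, D) = (-4 + D) + 3 = -1 + D)
h = -45/4 (h = (¼ - 5/2) - 1*9 = (¼ - ⅛*20) - 9 = (¼ - 5/2) - 9 = -9/4 - 9 = -45/4 ≈ -11.250)
L(P, f) = -45/4
1/L(-92, a(-1, 16)) = 1/(-45/4) = -4/45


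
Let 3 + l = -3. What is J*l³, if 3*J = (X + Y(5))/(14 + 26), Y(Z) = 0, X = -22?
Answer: 198/5 ≈ 39.600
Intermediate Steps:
l = -6 (l = -3 - 3 = -6)
J = -11/60 (J = ((-22 + 0)/(14 + 26))/3 = (-22/40)/3 = (-22*1/40)/3 = (⅓)*(-11/20) = -11/60 ≈ -0.18333)
J*l³ = -11/60*(-6)³ = -11/60*(-216) = 198/5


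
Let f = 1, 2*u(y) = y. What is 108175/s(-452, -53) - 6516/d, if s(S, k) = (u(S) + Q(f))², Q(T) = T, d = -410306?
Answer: 894294481/415434825 ≈ 2.1527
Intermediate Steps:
u(y) = y/2
s(S, k) = (1 + S/2)² (s(S, k) = (S/2 + 1)² = (1 + S/2)²)
108175/s(-452, -53) - 6516/d = 108175/(((2 - 452)²/4)) - 6516/(-410306) = 108175/(((¼)*(-450)²)) - 6516*(-1/410306) = 108175/(((¼)*202500)) + 3258/205153 = 108175/50625 + 3258/205153 = 108175*(1/50625) + 3258/205153 = 4327/2025 + 3258/205153 = 894294481/415434825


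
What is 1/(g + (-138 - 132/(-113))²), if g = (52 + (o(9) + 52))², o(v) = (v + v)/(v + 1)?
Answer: 319225/9550125829 ≈ 3.3426e-5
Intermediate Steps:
o(v) = 2*v/(1 + v) (o(v) = (2*v)/(1 + v) = 2*v/(1 + v))
g = 279841/25 (g = (52 + (2*9/(1 + 9) + 52))² = (52 + (2*9/10 + 52))² = (52 + (2*9*(⅒) + 52))² = (52 + (9/5 + 52))² = (52 + 269/5)² = (529/5)² = 279841/25 ≈ 11194.)
1/(g + (-138 - 132/(-113))²) = 1/(279841/25 + (-138 - 132/(-113))²) = 1/(279841/25 + (-138 - 132*(-1/113))²) = 1/(279841/25 + (-138 + 132/113)²) = 1/(279841/25 + (-15462/113)²) = 1/(279841/25 + 239073444/12769) = 1/(9550125829/319225) = 319225/9550125829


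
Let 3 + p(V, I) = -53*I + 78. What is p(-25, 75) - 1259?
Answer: -5159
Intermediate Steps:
p(V, I) = 75 - 53*I (p(V, I) = -3 + (-53*I + 78) = -3 + (78 - 53*I) = 75 - 53*I)
p(-25, 75) - 1259 = (75 - 53*75) - 1259 = (75 - 3975) - 1259 = -3900 - 1259 = -5159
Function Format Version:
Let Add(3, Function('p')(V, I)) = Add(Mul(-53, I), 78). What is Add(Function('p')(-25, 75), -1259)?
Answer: -5159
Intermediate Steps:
Function('p')(V, I) = Add(75, Mul(-53, I)) (Function('p')(V, I) = Add(-3, Add(Mul(-53, I), 78)) = Add(-3, Add(78, Mul(-53, I))) = Add(75, Mul(-53, I)))
Add(Function('p')(-25, 75), -1259) = Add(Add(75, Mul(-53, 75)), -1259) = Add(Add(75, -3975), -1259) = Add(-3900, -1259) = -5159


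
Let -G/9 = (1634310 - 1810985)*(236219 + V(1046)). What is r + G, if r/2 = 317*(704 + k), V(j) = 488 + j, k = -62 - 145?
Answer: 378045416573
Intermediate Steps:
k = -207
r = 315098 (r = 2*(317*(704 - 207)) = 2*(317*497) = 2*157549 = 315098)
G = 378045101475 (G = -9*(1634310 - 1810985)*(236219 + (488 + 1046)) = -(-1590075)*(236219 + 1534) = -(-1590075)*237753 = -9*(-42005011275) = 378045101475)
r + G = 315098 + 378045101475 = 378045416573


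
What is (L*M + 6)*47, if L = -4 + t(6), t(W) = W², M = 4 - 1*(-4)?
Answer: 12314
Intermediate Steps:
M = 8 (M = 4 + 4 = 8)
L = 32 (L = -4 + 6² = -4 + 36 = 32)
(L*M + 6)*47 = (32*8 + 6)*47 = (256 + 6)*47 = 262*47 = 12314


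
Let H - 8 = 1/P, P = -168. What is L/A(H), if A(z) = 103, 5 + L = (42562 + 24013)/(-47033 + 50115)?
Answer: 51165/317446 ≈ 0.16118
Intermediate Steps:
L = 51165/3082 (L = -5 + (42562 + 24013)/(-47033 + 50115) = -5 + 66575/3082 = 51165/3082 ≈ 16.601)
H = 1343/168 (H = 8 + 1/(-168) = 8 - 1/168 = 1343/168 ≈ 7.9940)
L/A(H) = (51165/3082)/103 = (51165/3082)*(1/103) = 51165/317446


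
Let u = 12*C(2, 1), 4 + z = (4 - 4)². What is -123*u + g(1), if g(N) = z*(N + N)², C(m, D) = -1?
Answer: 1460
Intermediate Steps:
z = -4 (z = -4 + (4 - 4)² = -4 + 0² = -4 + 0 = -4)
g(N) = -16*N² (g(N) = -4*(N + N)² = -4*4*N² = -16*N²)
u = -12 (u = 12*(-1) = -12)
-123*u + g(1) = -123*(-12) - 16*1² = 1476 - 16*1 = 1476 - 16 = 1460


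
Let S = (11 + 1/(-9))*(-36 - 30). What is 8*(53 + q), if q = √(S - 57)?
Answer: 424 + 8*I*√6981/3 ≈ 424.0 + 222.81*I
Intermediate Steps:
S = -2156/3 (S = (11 - ⅑)*(-66) = (98/9)*(-66) = -2156/3 ≈ -718.67)
q = I*√6981/3 (q = √(-2156/3 - 57) = √(-2327/3) = I*√6981/3 ≈ 27.851*I)
8*(53 + q) = 8*(53 + I*√6981/3) = 424 + 8*I*√6981/3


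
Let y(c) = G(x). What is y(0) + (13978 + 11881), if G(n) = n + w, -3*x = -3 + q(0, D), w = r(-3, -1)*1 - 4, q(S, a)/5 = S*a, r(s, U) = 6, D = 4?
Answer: 25862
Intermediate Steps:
q(S, a) = 5*S*a (q(S, a) = 5*(S*a) = 5*S*a)
w = 2 (w = 6*1 - 4 = 6 - 4 = 2)
x = 1 (x = -(-3 + 5*0*4)/3 = -(-3 + 0)/3 = -⅓*(-3) = 1)
G(n) = 2 + n (G(n) = n + 2 = 2 + n)
y(c) = 3 (y(c) = 2 + 1 = 3)
y(0) + (13978 + 11881) = 3 + (13978 + 11881) = 3 + 25859 = 25862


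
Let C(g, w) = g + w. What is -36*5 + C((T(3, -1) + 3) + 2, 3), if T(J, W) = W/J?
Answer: -517/3 ≈ -172.33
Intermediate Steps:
-36*5 + C((T(3, -1) + 3) + 2, 3) = -36*5 + (((-1/3 + 3) + 2) + 3) = -180 + (((-1*⅓ + 3) + 2) + 3) = -180 + (((-⅓ + 3) + 2) + 3) = -180 + ((8/3 + 2) + 3) = -180 + (14/3 + 3) = -180 + 23/3 = -517/3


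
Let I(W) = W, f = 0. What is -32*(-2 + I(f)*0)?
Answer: 64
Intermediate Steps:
-32*(-2 + I(f)*0) = -32*(-2 + 0*0) = -32*(-2 + 0) = -32*(-2) = 64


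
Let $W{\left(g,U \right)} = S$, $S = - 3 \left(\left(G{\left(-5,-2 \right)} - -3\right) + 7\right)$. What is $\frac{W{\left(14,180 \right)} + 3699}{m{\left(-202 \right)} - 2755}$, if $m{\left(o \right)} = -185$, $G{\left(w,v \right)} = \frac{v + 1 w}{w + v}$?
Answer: $- \frac{611}{490} \approx -1.2469$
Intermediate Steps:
$G{\left(w,v \right)} = 1$ ($G{\left(w,v \right)} = \frac{v + w}{v + w} = 1$)
$S = -33$ ($S = - 3 \left(\left(1 - -3\right) + 7\right) = - 3 \left(\left(1 + 3\right) + 7\right) = - 3 \left(4 + 7\right) = \left(-3\right) 11 = -33$)
$W{\left(g,U \right)} = -33$
$\frac{W{\left(14,180 \right)} + 3699}{m{\left(-202 \right)} - 2755} = \frac{-33 + 3699}{-185 - 2755} = \frac{3666}{-2940} = 3666 \left(- \frac{1}{2940}\right) = - \frac{611}{490}$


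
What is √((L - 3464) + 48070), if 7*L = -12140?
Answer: √2100714/7 ≈ 207.05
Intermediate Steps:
L = -12140/7 (L = (⅐)*(-12140) = -12140/7 ≈ -1734.3)
√((L - 3464) + 48070) = √((-12140/7 - 3464) + 48070) = √(-36388/7 + 48070) = √(300102/7) = √2100714/7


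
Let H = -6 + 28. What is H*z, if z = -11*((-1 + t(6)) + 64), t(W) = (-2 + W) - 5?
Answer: -15004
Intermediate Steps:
t(W) = -7 + W
H = 22
z = -682 (z = -11*((-1 + (-7 + 6)) + 64) = -11*((-1 - 1) + 64) = -11*(-2 + 64) = -11*62 = -682)
H*z = 22*(-682) = -15004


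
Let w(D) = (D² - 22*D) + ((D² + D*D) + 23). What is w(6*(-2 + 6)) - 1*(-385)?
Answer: 1608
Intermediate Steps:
w(D) = 23 - 22*D + 3*D² (w(D) = (D² - 22*D) + ((D² + D²) + 23) = (D² - 22*D) + (2*D² + 23) = (D² - 22*D) + (23 + 2*D²) = 23 - 22*D + 3*D²)
w(6*(-2 + 6)) - 1*(-385) = (23 - 132*(-2 + 6) + 3*(6*(-2 + 6))²) - 1*(-385) = (23 - 132*4 + 3*(6*4)²) + 385 = (23 - 22*24 + 3*24²) + 385 = (23 - 528 + 3*576) + 385 = (23 - 528 + 1728) + 385 = 1223 + 385 = 1608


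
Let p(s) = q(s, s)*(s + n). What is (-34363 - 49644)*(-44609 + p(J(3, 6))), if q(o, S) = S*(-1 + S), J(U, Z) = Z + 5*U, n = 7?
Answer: 2759545943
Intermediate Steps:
p(s) = s*(-1 + s)*(7 + s) (p(s) = (s*(-1 + s))*(s + 7) = (s*(-1 + s))*(7 + s) = s*(-1 + s)*(7 + s))
(-34363 - 49644)*(-44609 + p(J(3, 6))) = (-34363 - 49644)*(-44609 + (6 + 5*3)*(-1 + (6 + 5*3))*(7 + (6 + 5*3))) = -84007*(-44609 + (6 + 15)*(-1 + (6 + 15))*(7 + (6 + 15))) = -84007*(-44609 + 21*(-1 + 21)*(7 + 21)) = -84007*(-44609 + 21*20*28) = -84007*(-44609 + 11760) = -84007*(-32849) = 2759545943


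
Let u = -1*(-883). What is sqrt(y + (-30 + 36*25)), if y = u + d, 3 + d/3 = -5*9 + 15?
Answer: sqrt(1654) ≈ 40.669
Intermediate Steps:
u = 883
d = -99 (d = -9 + 3*(-5*9 + 15) = -9 + 3*(-45 + 15) = -9 + 3*(-30) = -9 - 90 = -99)
y = 784 (y = 883 - 99 = 784)
sqrt(y + (-30 + 36*25)) = sqrt(784 + (-30 + 36*25)) = sqrt(784 + (-30 + 900)) = sqrt(784 + 870) = sqrt(1654)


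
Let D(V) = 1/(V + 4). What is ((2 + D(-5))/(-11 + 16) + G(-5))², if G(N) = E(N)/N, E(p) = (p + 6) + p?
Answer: 1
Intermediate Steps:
D(V) = 1/(4 + V)
E(p) = 6 + 2*p (E(p) = (6 + p) + p = 6 + 2*p)
G(N) = (6 + 2*N)/N
((2 + D(-5))/(-11 + 16) + G(-5))² = ((2 + 1/(4 - 5))/(-11 + 16) + (2 + 6/(-5)))² = ((2 + 1/(-1))/5 + (2 + 6*(-⅕)))² = ((2 - 1)*(⅕) + (2 - 6/5))² = (1*(⅕) + ⅘)² = (⅕ + ⅘)² = 1² = 1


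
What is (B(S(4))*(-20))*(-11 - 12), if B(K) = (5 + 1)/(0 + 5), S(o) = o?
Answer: 552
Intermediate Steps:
B(K) = 6/5
(B(S(4))*(-20))*(-11 - 12) = ((6/5)*(-20))*(-11 - 12) = -24*(-23) = 552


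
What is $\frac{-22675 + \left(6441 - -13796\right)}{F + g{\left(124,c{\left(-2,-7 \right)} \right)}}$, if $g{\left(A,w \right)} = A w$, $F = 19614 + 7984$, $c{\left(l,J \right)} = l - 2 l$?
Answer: $- \frac{1219}{13923} \approx -0.087553$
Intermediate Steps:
$c{\left(l,J \right)} = - l$
$F = 27598$
$\frac{-22675 + \left(6441 - -13796\right)}{F + g{\left(124,c{\left(-2,-7 \right)} \right)}} = \frac{-22675 + \left(6441 - -13796\right)}{27598 + 124 \left(\left(-1\right) \left(-2\right)\right)} = \frac{-22675 + \left(6441 + 13796\right)}{27598 + 124 \cdot 2} = \frac{-22675 + 20237}{27598 + 248} = - \frac{2438}{27846} = \left(-2438\right) \frac{1}{27846} = - \frac{1219}{13923}$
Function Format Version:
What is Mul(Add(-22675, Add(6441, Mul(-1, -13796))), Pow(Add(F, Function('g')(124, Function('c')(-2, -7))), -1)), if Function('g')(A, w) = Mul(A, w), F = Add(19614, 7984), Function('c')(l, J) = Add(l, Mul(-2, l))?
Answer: Rational(-1219, 13923) ≈ -0.087553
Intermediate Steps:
Function('c')(l, J) = Mul(-1, l)
F = 27598
Mul(Add(-22675, Add(6441, Mul(-1, -13796))), Pow(Add(F, Function('g')(124, Function('c')(-2, -7))), -1)) = Mul(Add(-22675, Add(6441, Mul(-1, -13796))), Pow(Add(27598, Mul(124, Mul(-1, -2))), -1)) = Mul(Add(-22675, Add(6441, 13796)), Pow(Add(27598, Mul(124, 2)), -1)) = Mul(Add(-22675, 20237), Pow(Add(27598, 248), -1)) = Mul(-2438, Pow(27846, -1)) = Mul(-2438, Rational(1, 27846)) = Rational(-1219, 13923)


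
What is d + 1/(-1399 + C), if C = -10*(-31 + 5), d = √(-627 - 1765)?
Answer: -1/1139 + 2*I*√598 ≈ -0.00087796 + 48.908*I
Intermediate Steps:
d = 2*I*√598 (d = √(-2392) = 2*I*√598 ≈ 48.908*I)
C = 260 (C = -10*(-26) = 260)
d + 1/(-1399 + C) = 2*I*√598 + 1/(-1399 + 260) = 2*I*√598 + 1/(-1139) = 2*I*√598 - 1/1139 = -1/1139 + 2*I*√598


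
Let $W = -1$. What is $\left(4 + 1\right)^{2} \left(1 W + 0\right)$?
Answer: $-25$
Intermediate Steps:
$\left(4 + 1\right)^{2} \left(1 W + 0\right) = \left(4 + 1\right)^{2} \left(1 \left(-1\right) + 0\right) = 5^{2} \left(-1 + 0\right) = 25 \left(-1\right) = -25$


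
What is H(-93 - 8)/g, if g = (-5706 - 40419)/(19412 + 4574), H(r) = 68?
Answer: -1631048/46125 ≈ -35.361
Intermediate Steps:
g = -46125/23986 ≈ -1.9230
H(-93 - 8)/g = 68/(-46125/23986) = 68*(-23986/46125) = -1631048/46125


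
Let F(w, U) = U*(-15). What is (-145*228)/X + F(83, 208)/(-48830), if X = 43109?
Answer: -147981972/210501247 ≈ -0.70300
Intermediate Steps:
F(w, U) = -15*U
(-145*228)/X + F(83, 208)/(-48830) = -145*228/43109 - 15*208/(-48830) = -33060*1/43109 - 3120*(-1/48830) = -33060/43109 + 312/4883 = -147981972/210501247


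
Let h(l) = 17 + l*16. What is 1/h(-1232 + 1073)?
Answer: -1/2527 ≈ -0.00039573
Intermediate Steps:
h(l) = 17 + 16*l
1/h(-1232 + 1073) = 1/(17 + 16*(-1232 + 1073)) = 1/(17 + 16*(-159)) = 1/(17 - 2544) = 1/(-2527) = -1/2527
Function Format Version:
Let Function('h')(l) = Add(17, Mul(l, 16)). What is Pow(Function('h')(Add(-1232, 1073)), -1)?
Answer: Rational(-1, 2527) ≈ -0.00039573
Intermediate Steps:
Function('h')(l) = Add(17, Mul(16, l))
Pow(Function('h')(Add(-1232, 1073)), -1) = Pow(Add(17, Mul(16, Add(-1232, 1073))), -1) = Pow(Add(17, Mul(16, -159)), -1) = Pow(Add(17, -2544), -1) = Pow(-2527, -1) = Rational(-1, 2527)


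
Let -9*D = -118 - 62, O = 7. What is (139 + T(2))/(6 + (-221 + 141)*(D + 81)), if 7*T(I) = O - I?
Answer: -489/28259 ≈ -0.017304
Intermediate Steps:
T(I) = 1 - I/7 (T(I) = (7 - I)/7 = 1 - I/7)
D = 20 (D = -(-118 - 62)/9 = -⅑*(-180) = 20)
(139 + T(2))/(6 + (-221 + 141)*(D + 81)) = (139 + (1 - ⅐*2))/(6 + (-221 + 141)*(20 + 81)) = (139 + (1 - 2/7))/(6 - 80*101) = (139 + 5/7)/(6 - 8080) = (978/7)/(-8074) = (978/7)*(-1/8074) = -489/28259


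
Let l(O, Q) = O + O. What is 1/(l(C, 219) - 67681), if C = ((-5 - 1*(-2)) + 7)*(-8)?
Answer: -1/67745 ≈ -1.4761e-5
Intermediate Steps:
C = -32 (C = ((-5 + 2) + 7)*(-8) = (-3 + 7)*(-8) = 4*(-8) = -32)
l(O, Q) = 2*O
1/(l(C, 219) - 67681) = 1/(2*(-32) - 67681) = 1/(-64 - 67681) = 1/(-67745) = -1/67745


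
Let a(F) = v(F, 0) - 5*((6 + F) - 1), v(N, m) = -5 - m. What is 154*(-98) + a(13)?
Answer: -15187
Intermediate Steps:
a(F) = -30 - 5*F (a(F) = (-5 - 1*0) - 5*((6 + F) - 1) = (-5 + 0) - 5*(5 + F) = -5 + (-25 - 5*F) = -30 - 5*F)
154*(-98) + a(13) = 154*(-98) + (-30 - 5*13) = -15092 + (-30 - 65) = -15092 - 95 = -15187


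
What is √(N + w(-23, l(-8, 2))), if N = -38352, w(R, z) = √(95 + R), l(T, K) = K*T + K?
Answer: √(-38352 + 6*√2) ≈ 195.81*I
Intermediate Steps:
l(T, K) = K + K*T
√(N + w(-23, l(-8, 2))) = √(-38352 + √(95 - 23)) = √(-38352 + √72) = √(-38352 + 6*√2)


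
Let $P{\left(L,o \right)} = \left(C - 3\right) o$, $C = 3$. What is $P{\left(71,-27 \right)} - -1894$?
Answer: $1894$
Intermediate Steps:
$P{\left(L,o \right)} = 0$ ($P{\left(L,o \right)} = \left(3 - 3\right) o = 0 o = 0$)
$P{\left(71,-27 \right)} - -1894 = 0 - -1894 = 0 + \left(-197 + 2091\right) = 0 + 1894 = 1894$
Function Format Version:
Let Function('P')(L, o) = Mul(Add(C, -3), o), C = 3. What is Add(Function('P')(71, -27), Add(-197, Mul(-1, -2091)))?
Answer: 1894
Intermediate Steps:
Function('P')(L, o) = 0 (Function('P')(L, o) = Mul(Add(3, -3), o) = Mul(0, o) = 0)
Add(Function('P')(71, -27), Add(-197, Mul(-1, -2091))) = Add(0, Add(-197, Mul(-1, -2091))) = Add(0, Add(-197, 2091)) = Add(0, 1894) = 1894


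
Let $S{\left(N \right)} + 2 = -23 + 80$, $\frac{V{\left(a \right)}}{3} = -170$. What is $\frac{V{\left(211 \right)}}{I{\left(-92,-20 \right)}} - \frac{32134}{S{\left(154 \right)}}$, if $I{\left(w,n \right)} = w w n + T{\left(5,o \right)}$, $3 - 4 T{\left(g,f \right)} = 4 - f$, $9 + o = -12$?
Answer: $- \frac{3626528138}{6207135} \approx -584.25$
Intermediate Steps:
$o = -21$ ($o = -9 - 12 = -21$)
$T{\left(g,f \right)} = - \frac{1}{4} + \frac{f}{4}$ ($T{\left(g,f \right)} = \frac{3}{4} - \frac{4 - f}{4} = \frac{3}{4} + \left(-1 + \frac{f}{4}\right) = - \frac{1}{4} + \frac{f}{4}$)
$V{\left(a \right)} = -510$ ($V{\left(a \right)} = 3 \left(-170\right) = -510$)
$I{\left(w,n \right)} = - \frac{11}{2} + n w^{2}$ ($I{\left(w,n \right)} = w w n + \left(- \frac{1}{4} + \frac{1}{4} \left(-21\right)\right) = w^{2} n - \frac{11}{2} = n w^{2} - \frac{11}{2} = - \frac{11}{2} + n w^{2}$)
$S{\left(N \right)} = 55$ ($S{\left(N \right)} = -2 + \left(-23 + 80\right) = -2 + 57 = 55$)
$\frac{V{\left(211 \right)}}{I{\left(-92,-20 \right)}} - \frac{32134}{S{\left(154 \right)}} = - \frac{510}{- \frac{11}{2} - 20 \left(-92\right)^{2}} - \frac{32134}{55} = - \frac{510}{- \frac{11}{2} - 169280} - \frac{32134}{55} = - \frac{510}{- \frac{338571}{2}} - \frac{32134}{55} = \left(-510\right) \left(- \frac{2}{338571}\right) - \frac{32134}{55} = \frac{340}{112857} - \frac{32134}{55} = - \frac{3626528138}{6207135}$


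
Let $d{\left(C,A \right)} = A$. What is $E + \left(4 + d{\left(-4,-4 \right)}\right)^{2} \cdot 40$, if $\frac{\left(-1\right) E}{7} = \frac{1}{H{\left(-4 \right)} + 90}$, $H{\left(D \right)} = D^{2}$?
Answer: $- \frac{7}{106} \approx -0.066038$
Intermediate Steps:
$E = - \frac{7}{106}$ ($E = - \frac{7}{\left(-4\right)^{2} + 90} = - \frac{7}{16 + 90} = - \frac{7}{106} \approx -0.066038$)
$E + \left(4 + d{\left(-4,-4 \right)}\right)^{2} \cdot 40 = - \frac{7}{106} + \left(4 - 4\right)^{2} \cdot 40 = - \frac{7}{106} + 0^{2} \cdot 40 = - \frac{7}{106} + 0 \cdot 40 = - \frac{7}{106} + 0 = - \frac{7}{106}$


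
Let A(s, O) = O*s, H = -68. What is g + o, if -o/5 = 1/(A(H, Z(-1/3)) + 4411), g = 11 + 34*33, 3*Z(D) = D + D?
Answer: 9026602/7967 ≈ 1133.0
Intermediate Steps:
Z(D) = 2*D/3 (Z(D) = (D + D)/3 = (2*D)/3 = 2*D/3)
g = 1133 (g = 11 + 1122 = 1133)
o = -9/7967 (o = -5/((2*(-1/3)/3)*(-68) + 4411) = -5/((2*(-1*⅓)/3)*(-68) + 4411) = -5/(((⅔)*(-⅓))*(-68) + 4411) = -5/(-2/9*(-68) + 4411) = -5/(136/9 + 4411) = -5/39835/9 = -5*9/39835 = -9/7967 ≈ -0.0011297)
g + o = 1133 - 9/7967 = 9026602/7967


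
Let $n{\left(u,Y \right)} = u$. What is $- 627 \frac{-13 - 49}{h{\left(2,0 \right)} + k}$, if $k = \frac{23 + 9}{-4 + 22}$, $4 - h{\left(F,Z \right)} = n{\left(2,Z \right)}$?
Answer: $\frac{174933}{17} \approx 10290.0$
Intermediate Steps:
$h{\left(F,Z \right)} = 2$ ($h{\left(F,Z \right)} = 4 - 2 = 2$)
$k = \frac{16}{9}$ ($k = \frac{32}{18} = 32 \cdot \frac{1}{18} = \frac{16}{9} \approx 1.7778$)
$- 627 \frac{-13 - 49}{h{\left(2,0 \right)} + k} = - 627 \frac{-13 - 49}{2 + \frac{16}{9}} = - 627 \left(- \frac{62}{\frac{34}{9}}\right) = - 627 \left(\left(-62\right) \frac{9}{34}\right) = \left(-627\right) \left(- \frac{279}{17}\right) = \frac{174933}{17}$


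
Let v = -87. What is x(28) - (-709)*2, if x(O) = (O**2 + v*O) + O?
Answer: -206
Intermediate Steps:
x(O) = O**2 - 86*O (x(O) = (O**2 - 87*O) + O = O**2 - 86*O)
x(28) - (-709)*2 = 28*(-86 + 28) - (-709)*2 = 28*(-58) - 1*(-1418) = -1624 + 1418 = -206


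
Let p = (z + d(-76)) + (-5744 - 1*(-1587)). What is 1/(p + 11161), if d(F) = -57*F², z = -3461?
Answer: -1/325689 ≈ -3.0704e-6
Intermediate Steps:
p = -336850 (p = (-3461 - 57*(-76)²) + (-5744 - 1*(-1587)) = (-3461 - 57*5776) + (-5744 + 1587) = (-3461 - 329232) - 4157 = -332693 - 4157 = -336850)
1/(p + 11161) = 1/(-336850 + 11161) = 1/(-325689) = -1/325689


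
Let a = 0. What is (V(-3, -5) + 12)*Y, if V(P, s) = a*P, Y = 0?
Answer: 0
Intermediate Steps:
V(P, s) = 0 (V(P, s) = 0*P = 0)
(V(-3, -5) + 12)*Y = (0 + 12)*0 = 12*0 = 0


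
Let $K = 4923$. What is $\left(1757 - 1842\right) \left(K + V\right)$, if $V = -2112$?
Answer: $-238935$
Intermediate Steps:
$\left(1757 - 1842\right) \left(K + V\right) = \left(1757 - 1842\right) \left(4923 - 2112\right) = \left(-85\right) 2811 = -238935$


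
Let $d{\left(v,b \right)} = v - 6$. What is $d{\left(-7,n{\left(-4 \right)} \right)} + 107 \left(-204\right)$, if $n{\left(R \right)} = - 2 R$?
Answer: $-21841$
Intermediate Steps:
$d{\left(v,b \right)} = -6 + v$ ($d{\left(v,b \right)} = v - 6 = -6 + v$)
$d{\left(-7,n{\left(-4 \right)} \right)} + 107 \left(-204\right) = \left(-6 - 7\right) + 107 \left(-204\right) = -13 - 21828 = -21841$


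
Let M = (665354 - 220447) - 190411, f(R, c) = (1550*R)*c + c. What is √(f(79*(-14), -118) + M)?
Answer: 3*√22504642 ≈ 14232.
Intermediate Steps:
f(R, c) = c + 1550*R*c (f(R, c) = 1550*R*c + c = c + 1550*R*c)
M = 254496 (M = 444907 - 190411 = 254496)
√(f(79*(-14), -118) + M) = √(-118*(1 + 1550*(79*(-14))) + 254496) = √(-118*(1 + 1550*(-1106)) + 254496) = √(-118*(1 - 1714300) + 254496) = √(-118*(-1714299) + 254496) = √(202287282 + 254496) = √202541778 = 3*√22504642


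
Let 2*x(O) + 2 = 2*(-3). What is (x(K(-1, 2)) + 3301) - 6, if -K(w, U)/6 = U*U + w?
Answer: 3291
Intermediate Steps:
K(w, U) = -6*w - 6*U² (K(w, U) = -6*(U*U + w) = -6*(U² + w) = -6*(w + U²) = -6*w - 6*U²)
x(O) = -4 (x(O) = -1 + (2*(-3))/2 = -1 + (½)*(-6) = -1 - 3 = -4)
(x(K(-1, 2)) + 3301) - 6 = (-4 + 3301) - 6 = 3297 - 6 = 3291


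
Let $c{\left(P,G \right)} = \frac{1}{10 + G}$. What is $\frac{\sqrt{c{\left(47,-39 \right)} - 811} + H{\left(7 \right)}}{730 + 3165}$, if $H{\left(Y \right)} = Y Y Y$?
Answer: $\frac{343}{3895} + \frac{28 i \sqrt{870}}{112955} \approx 0.088062 + 0.0073116 i$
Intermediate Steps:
$H{\left(Y \right)} = Y^{3}$ ($H{\left(Y \right)} = Y^{2} Y = Y^{3}$)
$\frac{\sqrt{c{\left(47,-39 \right)} - 811} + H{\left(7 \right)}}{730 + 3165} = \frac{\sqrt{\frac{1}{10 - 39} - 811} + 7^{3}}{730 + 3165} = \frac{\sqrt{\frac{1}{-29} - 811} + 343}{3895} = \left(\sqrt{- \frac{1}{29} - 811} + 343\right) \frac{1}{3895} = \left(\sqrt{- \frac{23520}{29}} + 343\right) \frac{1}{3895} = \left(\frac{28 i \sqrt{870}}{29} + 343\right) \frac{1}{3895} = \left(343 + \frac{28 i \sqrt{870}}{29}\right) \frac{1}{3895} = \frac{343}{3895} + \frac{28 i \sqrt{870}}{112955}$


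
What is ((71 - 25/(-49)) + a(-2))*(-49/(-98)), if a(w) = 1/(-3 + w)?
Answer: 17471/490 ≈ 35.655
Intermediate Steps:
((71 - 25/(-49)) + a(-2))*(-49/(-98)) = ((71 - 25/(-49)) + 1/(-3 - 2))*(-49/(-98)) = ((71 - 25*(-1/49)) + 1/(-5))*(-49*(-1/98)) = ((71 + 25/49) - ⅕)*(½) = (3504/49 - ⅕)*(½) = (17471/245)*(½) = 17471/490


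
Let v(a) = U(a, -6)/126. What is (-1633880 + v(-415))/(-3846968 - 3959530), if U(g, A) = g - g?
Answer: 816940/3903249 ≈ 0.20930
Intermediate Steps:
U(g, A) = 0
v(a) = 0 (v(a) = 0/126 = 0*(1/126) = 0)
(-1633880 + v(-415))/(-3846968 - 3959530) = (-1633880 + 0)/(-3846968 - 3959530) = -1633880/(-7806498) = -1633880*(-1/7806498) = 816940/3903249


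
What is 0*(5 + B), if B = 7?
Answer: 0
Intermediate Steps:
0*(5 + B) = 0*(5 + 7) = 0*12 = 0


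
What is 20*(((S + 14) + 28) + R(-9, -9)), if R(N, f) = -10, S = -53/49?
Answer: 30300/49 ≈ 618.37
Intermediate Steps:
S = -53/49 (S = -53*1/49 = -53/49 ≈ -1.0816)
20*(((S + 14) + 28) + R(-9, -9)) = 20*(((-53/49 + 14) + 28) - 10) = 20*((633/49 + 28) - 10) = 20*(2005/49 - 10) = 20*(1515/49) = 30300/49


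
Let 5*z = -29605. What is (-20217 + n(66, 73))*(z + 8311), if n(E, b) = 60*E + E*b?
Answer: -27339210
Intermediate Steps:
z = -5921 (z = (⅕)*(-29605) = -5921)
(-20217 + n(66, 73))*(z + 8311) = (-20217 + 66*(60 + 73))*(-5921 + 8311) = (-20217 + 66*133)*2390 = (-20217 + 8778)*2390 = -11439*2390 = -27339210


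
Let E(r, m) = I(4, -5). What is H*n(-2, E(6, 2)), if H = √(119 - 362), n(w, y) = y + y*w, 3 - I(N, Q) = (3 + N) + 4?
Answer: 72*I*√3 ≈ 124.71*I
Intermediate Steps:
I(N, Q) = -4 - N (I(N, Q) = 3 - ((3 + N) + 4) = 3 - (7 + N) = 3 + (-7 - N) = -4 - N)
E(r, m) = -8 (E(r, m) = -4 - 1*4 = -4 - 4 = -8)
n(w, y) = y + w*y
H = 9*I*√3 (H = √(-243) = 9*I*√3 ≈ 15.588*I)
H*n(-2, E(6, 2)) = (9*I*√3)*(-8*(1 - 2)) = (9*I*√3)*(-8*(-1)) = (9*I*√3)*8 = 72*I*√3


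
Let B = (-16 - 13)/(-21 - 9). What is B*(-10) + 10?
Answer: ⅓ ≈ 0.33333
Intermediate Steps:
B = 29/30 (B = -29/(-30) = -29*(-1/30) = 29/30 ≈ 0.96667)
B*(-10) + 10 = (29/30)*(-10) + 10 = -29/3 + 10 = ⅓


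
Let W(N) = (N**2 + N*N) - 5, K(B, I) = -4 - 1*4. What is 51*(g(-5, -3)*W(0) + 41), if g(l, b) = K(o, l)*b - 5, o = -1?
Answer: -2754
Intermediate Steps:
K(B, I) = -8 (K(B, I) = -4 - 4 = -8)
W(N) = -5 + 2*N**2 (W(N) = (N**2 + N**2) - 5 = 2*N**2 - 5 = -5 + 2*N**2)
g(l, b) = -5 - 8*b (g(l, b) = -8*b - 5 = -5 - 8*b)
51*(g(-5, -3)*W(0) + 41) = 51*((-5 - 8*(-3))*(-5 + 2*0**2) + 41) = 51*((-5 + 24)*(-5 + 2*0) + 41) = 51*(19*(-5 + 0) + 41) = 51*(19*(-5) + 41) = 51*(-95 + 41) = 51*(-54) = -2754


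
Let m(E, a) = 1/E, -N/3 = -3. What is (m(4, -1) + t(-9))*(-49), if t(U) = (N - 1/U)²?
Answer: -1321873/324 ≈ -4079.9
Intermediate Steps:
N = 9 (N = -3*(-3) = 9)
t(U) = (9 - 1/U)²
(m(4, -1) + t(-9))*(-49) = (1/4 + (-1 + 9*(-9))²/(-9)²)*(-49) = (¼ + (-1 - 81)²/81)*(-49) = (¼ + (1/81)*(-82)²)*(-49) = (¼ + (1/81)*6724)*(-49) = (¼ + 6724/81)*(-49) = (26977/324)*(-49) = -1321873/324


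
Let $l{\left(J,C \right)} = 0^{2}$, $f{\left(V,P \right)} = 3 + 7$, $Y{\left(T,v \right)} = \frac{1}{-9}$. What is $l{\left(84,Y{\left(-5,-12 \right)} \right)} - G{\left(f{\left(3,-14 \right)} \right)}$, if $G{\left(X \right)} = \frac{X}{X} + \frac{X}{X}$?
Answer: $-2$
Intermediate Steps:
$Y{\left(T,v \right)} = - \frac{1}{9}$
$f{\left(V,P \right)} = 10$
$l{\left(J,C \right)} = 0$
$G{\left(X \right)} = 2$ ($G{\left(X \right)} = 1 + 1 = 2$)
$l{\left(84,Y{\left(-5,-12 \right)} \right)} - G{\left(f{\left(3,-14 \right)} \right)} = 0 - 2 = -2$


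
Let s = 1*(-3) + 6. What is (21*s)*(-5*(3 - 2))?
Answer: -315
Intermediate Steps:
s = 3 (s = -3 + 6 = 3)
(21*s)*(-5*(3 - 2)) = (21*3)*(-5*(3 - 2)) = 63*(-5*1) = 63*(-5) = -315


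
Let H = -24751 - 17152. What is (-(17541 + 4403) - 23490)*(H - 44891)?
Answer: 3943398596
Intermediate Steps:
H = -41903
(-(17541 + 4403) - 23490)*(H - 44891) = (-(17541 + 4403) - 23490)*(-41903 - 44891) = (-1*21944 - 23490)*(-86794) = (-21944 - 23490)*(-86794) = -45434*(-86794) = 3943398596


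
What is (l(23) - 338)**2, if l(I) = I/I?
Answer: 113569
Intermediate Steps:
l(I) = 1
(l(23) - 338)**2 = (1 - 338)**2 = (-337)**2 = 113569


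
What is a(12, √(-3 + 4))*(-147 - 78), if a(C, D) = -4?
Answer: 900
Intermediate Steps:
a(12, √(-3 + 4))*(-147 - 78) = -4*(-147 - 78) = -4*(-225) = 900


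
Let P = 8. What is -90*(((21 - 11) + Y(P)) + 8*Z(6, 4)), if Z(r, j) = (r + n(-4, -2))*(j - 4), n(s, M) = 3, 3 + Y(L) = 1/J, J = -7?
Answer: -4320/7 ≈ -617.14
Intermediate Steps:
Y(L) = -22/7 (Y(L) = -3 + 1/(-7) = -3 - ⅐ = -22/7)
Z(r, j) = (-4 + j)*(3 + r) (Z(r, j) = (r + 3)*(j - 4) = (3 + r)*(-4 + j) = (-4 + j)*(3 + r))
-90*(((21 - 11) + Y(P)) + 8*Z(6, 4)) = -90*(((21 - 11) - 22/7) + 8*(-12 - 4*6 + 3*4 + 4*6)) = -90*((10 - 22/7) + 8*(-12 - 24 + 12 + 24)) = -90*(48/7 + 8*0) = -90*(48/7 + 0) = -90*48/7 = -4320/7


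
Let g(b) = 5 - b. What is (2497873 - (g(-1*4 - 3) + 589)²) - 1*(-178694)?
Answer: 2315366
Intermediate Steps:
(2497873 - (g(-1*4 - 3) + 589)²) - 1*(-178694) = (2497873 - ((5 - (-1*4 - 3)) + 589)²) - 1*(-178694) = (2497873 - ((5 - (-4 - 3)) + 589)²) + 178694 = (2497873 - ((5 - 1*(-7)) + 589)²) + 178694 = (2497873 - ((5 + 7) + 589)²) + 178694 = (2497873 - (12 + 589)²) + 178694 = (2497873 - 1*601²) + 178694 = (2497873 - 1*361201) + 178694 = (2497873 - 361201) + 178694 = 2136672 + 178694 = 2315366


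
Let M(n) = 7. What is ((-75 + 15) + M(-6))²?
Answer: 2809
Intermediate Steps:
((-75 + 15) + M(-6))² = ((-75 + 15) + 7)² = (-60 + 7)² = (-53)² = 2809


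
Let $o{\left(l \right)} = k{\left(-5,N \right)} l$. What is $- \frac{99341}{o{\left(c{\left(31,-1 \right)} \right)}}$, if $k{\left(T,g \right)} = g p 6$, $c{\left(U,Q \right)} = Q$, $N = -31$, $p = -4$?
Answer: $\frac{99341}{744} \approx 133.52$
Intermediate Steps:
$k{\left(T,g \right)} = - 24 g$ ($k{\left(T,g \right)} = g \left(-4\right) 6 = - 4 g 6 = - 24 g$)
$o{\left(l \right)} = 744 l$ ($o{\left(l \right)} = \left(-24\right) \left(-31\right) l = 744 l$)
$- \frac{99341}{o{\left(c{\left(31,-1 \right)} \right)}} = - \frac{99341}{744 \left(-1\right)} = - \frac{99341}{-744} = \left(-99341\right) \left(- \frac{1}{744}\right) = \frac{99341}{744}$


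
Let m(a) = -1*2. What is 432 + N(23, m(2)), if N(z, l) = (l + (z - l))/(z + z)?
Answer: 865/2 ≈ 432.50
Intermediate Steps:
m(a) = -2
N(z, l) = ½ (N(z, l) = z/((2*z)) = z*(1/(2*z)) = ½)
432 + N(23, m(2)) = 432 + ½ = 865/2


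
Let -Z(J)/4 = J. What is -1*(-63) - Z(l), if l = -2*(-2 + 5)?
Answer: 39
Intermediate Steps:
l = -6 (l = -2*3 = -6)
Z(J) = -4*J
-1*(-63) - Z(l) = -1*(-63) - (-4)*(-6) = 63 - 1*24 = 63 - 24 = 39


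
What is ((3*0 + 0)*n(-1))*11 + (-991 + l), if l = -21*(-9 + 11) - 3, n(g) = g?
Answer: -1036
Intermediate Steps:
l = -45 (l = -21*2 - 3 = -42 - 3 = -45)
((3*0 + 0)*n(-1))*11 + (-991 + l) = ((3*0 + 0)*(-1))*11 + (-991 - 45) = ((0 + 0)*(-1))*11 - 1036 = (0*(-1))*11 - 1036 = 0*11 - 1036 = 0 - 1036 = -1036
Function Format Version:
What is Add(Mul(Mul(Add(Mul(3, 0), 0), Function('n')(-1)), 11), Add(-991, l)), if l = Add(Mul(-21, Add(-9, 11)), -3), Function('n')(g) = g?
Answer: -1036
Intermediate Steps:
l = -45 (l = Add(Mul(-21, 2), -3) = Add(-42, -3) = -45)
Add(Mul(Mul(Add(Mul(3, 0), 0), Function('n')(-1)), 11), Add(-991, l)) = Add(Mul(Mul(Add(Mul(3, 0), 0), -1), 11), Add(-991, -45)) = Add(Mul(Mul(Add(0, 0), -1), 11), -1036) = Add(Mul(Mul(0, -1), 11), -1036) = Add(Mul(0, 11), -1036) = Add(0, -1036) = -1036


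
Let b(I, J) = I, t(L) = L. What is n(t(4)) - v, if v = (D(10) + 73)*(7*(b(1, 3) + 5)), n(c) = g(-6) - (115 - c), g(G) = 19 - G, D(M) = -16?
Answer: -2480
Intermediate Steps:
n(c) = -90 + c (n(c) = (19 - 1*(-6)) - (115 - c) = (19 + 6) + (-115 + c) = 25 + (-115 + c) = -90 + c)
v = 2394 (v = (-16 + 73)*(7*(1 + 5)) = 57*(7*6) = 57*42 = 2394)
n(t(4)) - v = (-90 + 4) - 1*2394 = -86 - 2394 = -2480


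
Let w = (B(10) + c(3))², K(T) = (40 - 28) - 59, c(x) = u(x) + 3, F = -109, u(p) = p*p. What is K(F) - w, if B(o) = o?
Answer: -531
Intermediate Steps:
u(p) = p²
c(x) = 3 + x² (c(x) = x² + 3 = 3 + x²)
K(T) = -47 (K(T) = 12 - 59 = -47)
w = 484 (w = (10 + (3 + 3²))² = (10 + (3 + 9))² = (10 + 12)² = 22² = 484)
K(F) - w = -47 - 1*484 = -47 - 484 = -531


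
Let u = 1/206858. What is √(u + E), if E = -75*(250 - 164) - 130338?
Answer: I*√5853190277042374/206858 ≈ 369.85*I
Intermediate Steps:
u = 1/206858 ≈ 4.8342e-6
E = -136788 (E = -75*86 - 130338 = -6450 - 130338 = -136788)
√(u + E) = √(1/206858 - 136788) = √(-28295692103/206858) = I*√5853190277042374/206858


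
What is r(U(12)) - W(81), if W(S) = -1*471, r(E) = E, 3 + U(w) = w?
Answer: 480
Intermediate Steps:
U(w) = -3 + w
W(S) = -471
r(U(12)) - W(81) = (-3 + 12) - 1*(-471) = 9 + 471 = 480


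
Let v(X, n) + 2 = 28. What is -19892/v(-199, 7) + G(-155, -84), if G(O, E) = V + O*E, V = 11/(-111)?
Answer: 17683711/1443 ≈ 12255.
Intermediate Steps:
v(X, n) = 26 (v(X, n) = -2 + 28 = 26)
V = -11/111 (V = 11*(-1/111) = -11/111 ≈ -0.099099)
G(O, E) = -11/111 + E*O (G(O, E) = -11/111 + O*E = -11/111 + E*O)
-19892/v(-199, 7) + G(-155, -84) = -19892/26 + (-11/111 - 84*(-155)) = -19892*1/26 + (-11/111 + 13020) = -9946/13 + 1445209/111 = 17683711/1443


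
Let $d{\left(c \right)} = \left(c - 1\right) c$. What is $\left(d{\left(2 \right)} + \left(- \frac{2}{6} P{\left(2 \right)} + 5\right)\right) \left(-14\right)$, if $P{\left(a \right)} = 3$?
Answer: $-84$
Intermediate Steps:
$d{\left(c \right)} = c \left(-1 + c\right)$ ($d{\left(c \right)} = \left(-1 + c\right) c = c \left(-1 + c\right)$)
$\left(d{\left(2 \right)} + \left(- \frac{2}{6} P{\left(2 \right)} + 5\right)\right) \left(-14\right) = \left(2 \left(-1 + 2\right) + \left(- \frac{2}{6} \cdot 3 + 5\right)\right) \left(-14\right) = \left(2 \cdot 1 + \left(\left(-2\right) \frac{1}{6} \cdot 3 + 5\right)\right) \left(-14\right) = \left(2 + \left(\left(- \frac{1}{3}\right) 3 + 5\right)\right) \left(-14\right) = \left(2 + \left(-1 + 5\right)\right) \left(-14\right) = \left(2 + 4\right) \left(-14\right) = 6 \left(-14\right) = -84$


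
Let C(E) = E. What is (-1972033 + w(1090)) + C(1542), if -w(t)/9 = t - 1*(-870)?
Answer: -1988131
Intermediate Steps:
w(t) = -7830 - 9*t (w(t) = -9*(t - 1*(-870)) = -9*(t + 870) = -9*(870 + t) = -7830 - 9*t)
(-1972033 + w(1090)) + C(1542) = (-1972033 + (-7830 - 9*1090)) + 1542 = (-1972033 + (-7830 - 9810)) + 1542 = (-1972033 - 17640) + 1542 = -1989673 + 1542 = -1988131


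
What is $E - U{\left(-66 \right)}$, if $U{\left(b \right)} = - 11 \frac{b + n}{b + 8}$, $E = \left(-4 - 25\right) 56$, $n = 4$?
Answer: $- \frac{46755}{29} \approx -1612.2$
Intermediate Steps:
$E = -1624$ ($E = \left(-29\right) 56 = -1624$)
$U{\left(b \right)} = - \frac{11 \left(4 + b\right)}{8 + b}$ ($U{\left(b \right)} = - 11 \frac{b + 4}{b + 8} = - 11 \frac{4 + b}{8 + b} = - \frac{11 \left(4 + b\right)}{8 + b}$)
$E - U{\left(-66 \right)} = -1624 - \frac{11 \left(-4 - -66\right)}{8 - 66} = -1624 - \frac{11 \left(-4 + 66\right)}{-58} = -1624 - 11 \left(- \frac{1}{58}\right) 62 = -1624 - - \frac{341}{29} = -1624 + \frac{341}{29} = - \frac{46755}{29}$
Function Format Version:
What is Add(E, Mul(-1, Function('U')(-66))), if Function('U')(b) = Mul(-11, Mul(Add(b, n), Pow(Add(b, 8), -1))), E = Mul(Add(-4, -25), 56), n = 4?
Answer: Rational(-46755, 29) ≈ -1612.2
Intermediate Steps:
E = -1624 (E = Mul(-29, 56) = -1624)
Function('U')(b) = Mul(-11, Pow(Add(8, b), -1), Add(4, b)) (Function('U')(b) = Mul(-11, Mul(Add(b, 4), Pow(Add(b, 8), -1))) = Mul(-11, Mul(Add(4, b), Pow(Add(8, b), -1))) = Mul(-11, Mul(Pow(Add(8, b), -1), Add(4, b))) = Mul(-11, Pow(Add(8, b), -1), Add(4, b)))
Add(E, Mul(-1, Function('U')(-66))) = Add(-1624, Mul(-1, Mul(11, Pow(Add(8, -66), -1), Add(-4, Mul(-1, -66))))) = Add(-1624, Mul(-1, Mul(11, Pow(-58, -1), Add(-4, 66)))) = Add(-1624, Mul(-1, Mul(11, Rational(-1, 58), 62))) = Add(-1624, Mul(-1, Rational(-341, 29))) = Add(-1624, Rational(341, 29)) = Rational(-46755, 29)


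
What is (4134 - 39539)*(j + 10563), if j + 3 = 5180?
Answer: -557274700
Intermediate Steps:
j = 5177 (j = -3 + 5180 = 5177)
(4134 - 39539)*(j + 10563) = (4134 - 39539)*(5177 + 10563) = -35405*15740 = -557274700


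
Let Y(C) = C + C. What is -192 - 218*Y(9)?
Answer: -4116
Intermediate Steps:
Y(C) = 2*C
-192 - 218*Y(9) = -192 - 436*9 = -192 - 218*18 = -192 - 3924 = -4116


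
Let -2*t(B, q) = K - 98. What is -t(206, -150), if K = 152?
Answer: 27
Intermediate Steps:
t(B, q) = -27 (t(B, q) = -(152 - 98)/2 = -1/2*54 = -27)
-t(206, -150) = -1*(-27) = 27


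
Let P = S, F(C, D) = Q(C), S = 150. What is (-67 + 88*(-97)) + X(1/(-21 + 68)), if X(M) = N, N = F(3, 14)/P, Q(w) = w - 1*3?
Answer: -8603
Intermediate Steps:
Q(w) = -3 + w (Q(w) = w - 3 = -3 + w)
F(C, D) = -3 + C
P = 150
N = 0 (N = (-3 + 3)/150 = 0*(1/150) = 0)
X(M) = 0
(-67 + 88*(-97)) + X(1/(-21 + 68)) = (-67 + 88*(-97)) + 0 = (-67 - 8536) + 0 = -8603 + 0 = -8603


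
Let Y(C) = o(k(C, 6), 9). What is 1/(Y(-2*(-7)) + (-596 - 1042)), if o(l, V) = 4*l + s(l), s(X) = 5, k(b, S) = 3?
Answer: -1/1621 ≈ -0.00061690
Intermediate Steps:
o(l, V) = 5 + 4*l (o(l, V) = 4*l + 5 = 5 + 4*l)
Y(C) = 17 (Y(C) = 5 + 4*3 = 5 + 12 = 17)
1/(Y(-2*(-7)) + (-596 - 1042)) = 1/(17 + (-596 - 1042)) = 1/(17 - 1638) = 1/(-1621) = -1/1621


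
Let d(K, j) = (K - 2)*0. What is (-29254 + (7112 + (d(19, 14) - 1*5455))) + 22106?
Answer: -5491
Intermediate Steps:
d(K, j) = 0 (d(K, j) = (-2 + K)*0 = 0)
(-29254 + (7112 + (d(19, 14) - 1*5455))) + 22106 = (-29254 + (7112 + (0 - 1*5455))) + 22106 = (-29254 + (7112 + (0 - 5455))) + 22106 = (-29254 + (7112 - 5455)) + 22106 = (-29254 + 1657) + 22106 = -27597 + 22106 = -5491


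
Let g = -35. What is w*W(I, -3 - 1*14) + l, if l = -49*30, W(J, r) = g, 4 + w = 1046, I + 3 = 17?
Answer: -37940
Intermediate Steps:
I = 14 (I = -3 + 17 = 14)
w = 1042 (w = -4 + 1046 = 1042)
W(J, r) = -35
l = -1470
w*W(I, -3 - 1*14) + l = 1042*(-35) - 1470 = -36470 - 1470 = -37940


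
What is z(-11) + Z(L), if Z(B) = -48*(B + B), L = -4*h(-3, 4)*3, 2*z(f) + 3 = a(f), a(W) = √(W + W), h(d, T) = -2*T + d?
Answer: -25347/2 + I*√22/2 ≈ -12674.0 + 2.3452*I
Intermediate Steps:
h(d, T) = d - 2*T
a(W) = √2*√W (a(W) = √(2*W) = √2*√W)
z(f) = -3/2 + √2*√f/2 (z(f) = -3/2 + (√2*√f)/2 = -3/2 + √2*√f/2)
L = 132 (L = -4*(-3 - 2*4)*3 = -4*(-3 - 8)*3 = -4*(-11)*3 = 44*3 = 132)
Z(B) = -96*B
z(-11) + Z(L) = (-3/2 + √2*√(-11)/2) - 96*132 = (-3/2 + √2*(I*√11)/2) - 12672 = (-3/2 + I*√22/2) - 12672 = -25347/2 + I*√22/2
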